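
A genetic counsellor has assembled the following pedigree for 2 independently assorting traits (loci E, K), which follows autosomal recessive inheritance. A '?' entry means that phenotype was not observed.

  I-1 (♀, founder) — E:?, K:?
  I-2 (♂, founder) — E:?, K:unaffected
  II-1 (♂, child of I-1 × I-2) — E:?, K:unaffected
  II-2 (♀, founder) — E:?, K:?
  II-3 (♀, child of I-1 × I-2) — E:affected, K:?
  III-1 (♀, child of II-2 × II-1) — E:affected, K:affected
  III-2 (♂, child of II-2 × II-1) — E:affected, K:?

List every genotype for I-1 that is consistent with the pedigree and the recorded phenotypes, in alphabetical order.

E/I-1 ? ·: Ee|ee
E/I-2 ? ·: Ee|ee
E/II-1 ? I-1×I-2: Ee|ee
E/II-2 ? ·: Ee|ee
E/II-3 aff I-1×I-2: ee
E/III-1 aff II-2×II-1: ee
E/III-2 aff II-2×II-1: ee
⇒ E over [I-1,I-2,II-1,II-2,II-3,III-1,III-2]: 14 consistent
K/I-1 ? ·: KK|Kk|kk
K/I-2 un ·: KK|Kk
K/II-1 un I-1×I-2: Kk
K/II-2 ? ·: Kk|kk
K/II-3 ? I-1×I-2: KK|Kk|kk
K/III-1 aff II-2×II-1: kk
K/III-2 ? II-2×II-1: KK|Kk|kk
⇒ K over [I-1,I-2,II-1,II-2,II-3,III-1,III-2]: 50 consistent

I-1 ∈ {Ee KK, Ee Kk, Ee kk, ee KK, ee Kk, ee kk}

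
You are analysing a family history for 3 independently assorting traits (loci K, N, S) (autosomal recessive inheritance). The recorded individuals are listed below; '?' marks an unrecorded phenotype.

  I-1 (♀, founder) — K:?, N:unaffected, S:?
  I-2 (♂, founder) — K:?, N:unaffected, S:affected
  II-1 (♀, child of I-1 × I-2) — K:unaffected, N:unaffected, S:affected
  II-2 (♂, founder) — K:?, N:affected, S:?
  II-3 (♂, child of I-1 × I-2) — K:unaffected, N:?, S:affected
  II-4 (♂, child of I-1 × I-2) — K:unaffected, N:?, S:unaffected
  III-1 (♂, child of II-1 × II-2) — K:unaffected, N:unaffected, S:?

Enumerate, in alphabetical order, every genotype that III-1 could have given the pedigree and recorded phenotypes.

K/I-1 ? ·: KK|Kk|kk
K/I-2 ? ·: KK|Kk|kk
K/II-1 un I-1×I-2: KK|Kk
K/II-2 ? ·: KK|Kk|kk
K/II-3 un I-1×I-2: KK|Kk
K/II-4 un I-1×I-2: KK|Kk
K/III-1 un II-1×II-2: KK|Kk
⇒ K over [I-1,I-2,II-1,II-2,II-3,II-4,III-1]: 132 consistent
N/I-1 un ·: NN|Nn
N/I-2 un ·: NN|Nn
N/II-1 un I-1×I-2: NN|Nn
N/II-2 aff ·: nn
N/II-3 ? I-1×I-2: NN|Nn|nn
N/II-4 ? I-1×I-2: NN|Nn|nn
N/III-1 un II-1×II-2: Nn
⇒ N over [I-1,I-2,II-1,II-2,II-3,II-4,III-1]: 35 consistent
S/I-1 ? ·: Ss
S/I-2 aff ·: ss
S/II-1 aff I-1×I-2: ss
S/II-2 ? ·: SS|Ss|ss
S/II-3 aff I-1×I-2: ss
S/II-4 un I-1×I-2: Ss
S/III-1 ? II-1×II-2: Ss|ss
⇒ S over [I-1,I-2,II-1,II-2,II-3,II-4,III-1]: 4 consistent

III-1 ∈ {KK Nn Ss, KK Nn ss, Kk Nn Ss, Kk Nn ss}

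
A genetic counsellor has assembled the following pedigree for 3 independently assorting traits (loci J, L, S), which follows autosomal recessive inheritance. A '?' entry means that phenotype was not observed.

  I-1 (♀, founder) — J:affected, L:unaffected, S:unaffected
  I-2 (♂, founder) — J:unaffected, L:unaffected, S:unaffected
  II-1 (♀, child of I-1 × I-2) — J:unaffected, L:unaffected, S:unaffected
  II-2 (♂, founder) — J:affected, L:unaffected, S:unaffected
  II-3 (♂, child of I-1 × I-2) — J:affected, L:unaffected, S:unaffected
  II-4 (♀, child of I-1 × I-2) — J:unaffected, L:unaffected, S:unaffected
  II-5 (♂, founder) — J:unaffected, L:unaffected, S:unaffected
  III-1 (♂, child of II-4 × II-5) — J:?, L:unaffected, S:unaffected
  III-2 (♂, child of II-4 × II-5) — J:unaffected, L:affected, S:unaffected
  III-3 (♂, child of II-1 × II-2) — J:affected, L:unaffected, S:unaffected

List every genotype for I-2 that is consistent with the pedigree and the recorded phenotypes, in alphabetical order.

I-2 ∈ {Jj LL SS, Jj LL Ss, Jj Ll SS, Jj Ll Ss}

J/I-1 aff ·: jj
J/I-2 un ·: Jj
J/II-1 un I-1×I-2: Jj
J/II-2 aff ·: jj
J/II-3 aff I-1×I-2: jj
J/II-4 un I-1×I-2: Jj
J/II-5 un ·: JJ|Jj
J/III-1 ? II-4×II-5: JJ|Jj|jj
J/III-2 un II-4×II-5: JJ|Jj
J/III-3 aff II-1×II-2: jj
⇒ J over [I-1,I-2,II-1,II-2,II-3,II-4,II-5,III-1,III-2,III-3]: 10 consistent
L/I-1 un ·: LL|Ll
L/I-2 un ·: LL|Ll
L/II-1 un I-1×I-2: LL|Ll
L/II-2 un ·: LL|Ll
L/II-3 un I-1×I-2: LL|Ll
L/II-4 un I-1×I-2: Ll
L/II-5 un ·: Ll
L/III-1 un II-4×II-5: LL|Ll
L/III-2 aff II-4×II-5: ll
L/III-3 un II-1×II-2: LL|Ll
⇒ L over [I-1,I-2,II-1,II-2,II-3,II-4,II-5,III-1,III-2,III-3]: 84 consistent
S/I-1 un ·: SS|Ss
S/I-2 un ·: SS|Ss
S/II-1 un I-1×I-2: SS|Ss
S/II-2 un ·: SS|Ss
S/II-3 un I-1×I-2: SS|Ss
S/II-4 un I-1×I-2: SS|Ss
S/II-5 un ·: SS|Ss
S/III-1 un II-4×II-5: SS|Ss
S/III-2 un II-4×II-5: SS|Ss
S/III-3 un II-1×II-2: SS|Ss
⇒ S over [I-1,I-2,II-1,II-2,II-3,II-4,II-5,III-1,III-2,III-3]: 561 consistent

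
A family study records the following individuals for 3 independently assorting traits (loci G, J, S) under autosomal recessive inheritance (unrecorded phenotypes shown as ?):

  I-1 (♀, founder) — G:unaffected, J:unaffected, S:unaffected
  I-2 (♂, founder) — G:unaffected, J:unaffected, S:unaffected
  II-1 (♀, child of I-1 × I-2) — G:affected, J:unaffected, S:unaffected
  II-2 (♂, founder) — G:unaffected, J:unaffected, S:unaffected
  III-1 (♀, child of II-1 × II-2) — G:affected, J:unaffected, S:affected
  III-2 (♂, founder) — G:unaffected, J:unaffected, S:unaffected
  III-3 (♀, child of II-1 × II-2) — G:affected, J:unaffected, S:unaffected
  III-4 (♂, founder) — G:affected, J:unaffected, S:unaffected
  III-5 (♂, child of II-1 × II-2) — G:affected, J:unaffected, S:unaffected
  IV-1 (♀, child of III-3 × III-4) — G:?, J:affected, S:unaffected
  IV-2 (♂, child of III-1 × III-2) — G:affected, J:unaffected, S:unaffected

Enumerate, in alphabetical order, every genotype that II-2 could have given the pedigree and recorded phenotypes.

II-2 ∈ {Gg JJ Ss, Gg Jj Ss}

G/I-1 un ·: Gg
G/I-2 un ·: Gg
G/II-1 aff I-1×I-2: gg
G/II-2 un ·: Gg
G/III-1 aff II-1×II-2: gg
G/III-2 un ·: Gg
G/III-3 aff II-1×II-2: gg
G/III-4 aff ·: gg
G/III-5 aff II-1×II-2: gg
G/IV-1 ? III-3×III-4: gg
G/IV-2 aff III-1×III-2: gg
⇒ G over [I-1,I-2,II-1,II-2,III-1,III-2,III-3,III-4,III-5,IV-1,IV-2]: 1 consistent
J/I-1 un ·: JJ|Jj
J/I-2 un ·: JJ|Jj
J/II-1 un I-1×I-2: JJ|Jj
J/II-2 un ·: JJ|Jj
J/III-1 un II-1×II-2: JJ|Jj
J/III-2 un ·: JJ|Jj
J/III-3 un II-1×II-2: Jj
J/III-4 un ·: Jj
J/III-5 un II-1×II-2: JJ|Jj
J/IV-1 aff III-3×III-4: jj
J/IV-2 un III-1×III-2: JJ|Jj
⇒ J over [I-1,I-2,II-1,II-2,III-1,III-2,III-3,III-4,III-5,IV-1,IV-2]: 140 consistent
S/I-1 un ·: SS|Ss
S/I-2 un ·: SS|Ss
S/II-1 un I-1×I-2: Ss
S/II-2 un ·: Ss
S/III-1 aff II-1×II-2: ss
S/III-2 un ·: SS|Ss
S/III-3 un II-1×II-2: SS|Ss
S/III-4 un ·: SS|Ss
S/III-5 un II-1×II-2: SS|Ss
S/IV-1 un III-3×III-4: SS|Ss
S/IV-2 un III-1×III-2: Ss
⇒ S over [I-1,I-2,II-1,II-2,III-1,III-2,III-3,III-4,III-5,IV-1,IV-2]: 84 consistent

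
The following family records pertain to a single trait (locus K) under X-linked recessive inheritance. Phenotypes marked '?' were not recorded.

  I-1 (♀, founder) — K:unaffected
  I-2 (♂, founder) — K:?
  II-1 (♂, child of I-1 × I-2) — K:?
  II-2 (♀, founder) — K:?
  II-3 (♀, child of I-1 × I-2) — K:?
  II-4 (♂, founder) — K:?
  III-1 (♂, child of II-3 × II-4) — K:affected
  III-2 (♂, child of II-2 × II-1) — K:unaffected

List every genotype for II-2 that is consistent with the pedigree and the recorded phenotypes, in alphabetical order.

II-2 ∈ {X^KX^K, X^KX^k}

K/I-1 un ·: X^KX^K|X^KX^k
K/I-2 ? ·: X^KY|X^kY
K/II-1 ? I-1×I-2: X^KY|X^kY
K/II-2 ? ·: X^KX^K|X^KX^k
K/II-3 ? I-1×I-2: X^KX^k|X^kX^k
K/II-4 ? ·: X^KY|X^kY
K/III-1 aff II-3×II-4: X^kY
K/III-2 un II-2×II-1: X^KY
⇒ K over [I-1,I-2,II-1,II-2,II-3,II-4,III-1,III-2]: 28 consistent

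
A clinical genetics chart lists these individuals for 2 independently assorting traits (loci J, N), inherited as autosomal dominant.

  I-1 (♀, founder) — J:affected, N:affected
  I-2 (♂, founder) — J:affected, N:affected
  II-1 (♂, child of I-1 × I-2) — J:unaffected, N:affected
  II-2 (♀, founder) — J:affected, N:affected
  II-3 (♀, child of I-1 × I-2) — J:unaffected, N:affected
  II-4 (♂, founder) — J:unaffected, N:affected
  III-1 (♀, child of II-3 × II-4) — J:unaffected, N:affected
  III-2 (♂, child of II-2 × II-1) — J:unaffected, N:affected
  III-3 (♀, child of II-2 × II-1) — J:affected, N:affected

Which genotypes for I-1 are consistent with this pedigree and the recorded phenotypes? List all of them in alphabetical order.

I-1 ∈ {Jj NN, Jj Nn}

J/I-1 aff ·: Jj
J/I-2 aff ·: Jj
J/II-1 un I-1×I-2: jj
J/II-2 aff ·: Jj
J/II-3 un I-1×I-2: jj
J/II-4 un ·: jj
J/III-1 un II-3×II-4: jj
J/III-2 un II-2×II-1: jj
J/III-3 aff II-2×II-1: Jj
⇒ J over [I-1,I-2,II-1,II-2,II-3,II-4,III-1,III-2,III-3]: 1 consistent
N/I-1 aff ·: Nn|NN
N/I-2 aff ·: Nn|NN
N/II-1 aff I-1×I-2: Nn|NN
N/II-2 aff ·: Nn|NN
N/II-3 aff I-1×I-2: Nn|NN
N/II-4 aff ·: Nn|NN
N/III-1 aff II-3×II-4: Nn|NN
N/III-2 aff II-2×II-1: Nn|NN
N/III-3 aff II-2×II-1: Nn|NN
⇒ N over [I-1,I-2,II-1,II-2,II-3,II-4,III-1,III-2,III-3]: 288 consistent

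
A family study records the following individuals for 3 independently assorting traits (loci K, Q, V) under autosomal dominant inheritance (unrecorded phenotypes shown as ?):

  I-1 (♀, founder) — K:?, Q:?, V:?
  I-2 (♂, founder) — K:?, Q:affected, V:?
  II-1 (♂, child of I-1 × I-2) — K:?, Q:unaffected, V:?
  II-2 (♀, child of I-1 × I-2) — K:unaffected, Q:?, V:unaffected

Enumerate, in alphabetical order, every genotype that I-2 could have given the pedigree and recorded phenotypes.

K/I-1 ? ·: kk|Kk
K/I-2 ? ·: kk|Kk
K/II-1 ? I-1×I-2: kk|Kk|KK
K/II-2 un I-1×I-2: kk
⇒ K over [I-1,I-2,II-1,II-2]: 8 consistent
Q/I-1 ? ·: qq|Qq
Q/I-2 aff ·: Qq
Q/II-1 un I-1×I-2: qq
Q/II-2 ? I-1×I-2: qq|Qq|QQ
⇒ Q over [I-1,I-2,II-1,II-2]: 5 consistent
V/I-1 ? ·: vv|Vv
V/I-2 ? ·: vv|Vv
V/II-1 ? I-1×I-2: vv|Vv|VV
V/II-2 un I-1×I-2: vv
⇒ V over [I-1,I-2,II-1,II-2]: 8 consistent

I-2 ∈ {Kk Qq Vv, Kk Qq vv, kk Qq Vv, kk Qq vv}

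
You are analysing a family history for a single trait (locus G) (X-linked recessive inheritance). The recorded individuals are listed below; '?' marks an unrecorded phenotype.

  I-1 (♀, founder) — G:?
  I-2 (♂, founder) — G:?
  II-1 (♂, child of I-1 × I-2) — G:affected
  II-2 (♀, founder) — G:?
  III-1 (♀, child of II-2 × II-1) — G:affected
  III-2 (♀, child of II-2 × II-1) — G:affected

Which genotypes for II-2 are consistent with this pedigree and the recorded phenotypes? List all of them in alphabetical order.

II-2 ∈ {X^GX^g, X^gX^g}

G/I-1 ? ·: X^GX^g|X^gX^g
G/I-2 ? ·: X^GY|X^gY
G/II-1 aff I-1×I-2: X^gY
G/II-2 ? ·: X^GX^g|X^gX^g
G/III-1 aff II-2×II-1: X^gX^g
G/III-2 aff II-2×II-1: X^gX^g
⇒ G over [I-1,I-2,II-1,II-2,III-1,III-2]: 8 consistent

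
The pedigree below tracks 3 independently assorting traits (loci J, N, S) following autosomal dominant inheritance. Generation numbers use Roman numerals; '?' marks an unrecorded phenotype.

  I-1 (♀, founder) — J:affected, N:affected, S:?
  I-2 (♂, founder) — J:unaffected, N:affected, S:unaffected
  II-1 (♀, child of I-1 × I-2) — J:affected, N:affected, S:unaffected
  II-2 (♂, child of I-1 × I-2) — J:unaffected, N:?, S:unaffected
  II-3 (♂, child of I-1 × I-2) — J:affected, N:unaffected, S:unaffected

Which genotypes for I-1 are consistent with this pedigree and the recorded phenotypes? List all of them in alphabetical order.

J/I-1 aff ·: Jj
J/I-2 un ·: jj
J/II-1 aff I-1×I-2: Jj
J/II-2 un I-1×I-2: jj
J/II-3 aff I-1×I-2: Jj
⇒ J over [I-1,I-2,II-1,II-2,II-3]: 1 consistent
N/I-1 aff ·: Nn
N/I-2 aff ·: Nn
N/II-1 aff I-1×I-2: Nn|NN
N/II-2 ? I-1×I-2: nn|Nn|NN
N/II-3 un I-1×I-2: nn
⇒ N over [I-1,I-2,II-1,II-2,II-3]: 6 consistent
S/I-1 ? ·: ss|Ss
S/I-2 un ·: ss
S/II-1 un I-1×I-2: ss
S/II-2 un I-1×I-2: ss
S/II-3 un I-1×I-2: ss
⇒ S over [I-1,I-2,II-1,II-2,II-3]: 2 consistent

I-1 ∈ {Jj Nn Ss, Jj Nn ss}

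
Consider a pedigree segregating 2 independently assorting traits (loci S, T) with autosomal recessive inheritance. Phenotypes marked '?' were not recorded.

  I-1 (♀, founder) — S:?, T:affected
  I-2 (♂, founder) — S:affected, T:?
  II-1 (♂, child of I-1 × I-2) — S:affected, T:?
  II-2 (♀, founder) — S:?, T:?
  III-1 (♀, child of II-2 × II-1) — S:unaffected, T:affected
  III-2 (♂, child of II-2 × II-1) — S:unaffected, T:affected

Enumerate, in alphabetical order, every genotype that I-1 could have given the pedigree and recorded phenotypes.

S/I-1 ? ·: Ss|ss
S/I-2 aff ·: ss
S/II-1 aff I-1×I-2: ss
S/II-2 ? ·: SS|Ss
S/III-1 un II-2×II-1: Ss
S/III-2 un II-2×II-1: Ss
⇒ S over [I-1,I-2,II-1,II-2,III-1,III-2]: 4 consistent
T/I-1 aff ·: tt
T/I-2 ? ·: TT|Tt|tt
T/II-1 ? I-1×I-2: Tt|tt
T/II-2 ? ·: Tt|tt
T/III-1 aff II-2×II-1: tt
T/III-2 aff II-2×II-1: tt
⇒ T over [I-1,I-2,II-1,II-2,III-1,III-2]: 8 consistent

I-1 ∈ {Ss tt, ss tt}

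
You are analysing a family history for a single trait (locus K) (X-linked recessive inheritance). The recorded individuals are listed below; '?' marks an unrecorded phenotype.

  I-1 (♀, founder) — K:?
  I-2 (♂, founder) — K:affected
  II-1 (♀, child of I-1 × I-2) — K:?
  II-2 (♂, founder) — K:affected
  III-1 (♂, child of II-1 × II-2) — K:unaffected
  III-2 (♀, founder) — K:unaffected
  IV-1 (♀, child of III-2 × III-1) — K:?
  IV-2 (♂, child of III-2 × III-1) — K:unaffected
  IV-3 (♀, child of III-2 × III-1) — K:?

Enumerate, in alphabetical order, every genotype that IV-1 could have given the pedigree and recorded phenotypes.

K/I-1 ? ·: X^KX^K|X^KX^k
K/I-2 aff ·: X^kY
K/II-1 ? I-1×I-2: X^KX^k
K/II-2 aff ·: X^kY
K/III-1 un II-1×II-2: X^KY
K/III-2 un ·: X^KX^K|X^KX^k
K/IV-1 ? III-2×III-1: X^KX^K|X^KX^k
K/IV-2 un III-2×III-1: X^KY
K/IV-3 ? III-2×III-1: X^KX^K|X^KX^k
⇒ K over [I-1,I-2,II-1,II-2,III-1,III-2,IV-1,IV-2,IV-3]: 10 consistent

IV-1 ∈ {X^KX^K, X^KX^k}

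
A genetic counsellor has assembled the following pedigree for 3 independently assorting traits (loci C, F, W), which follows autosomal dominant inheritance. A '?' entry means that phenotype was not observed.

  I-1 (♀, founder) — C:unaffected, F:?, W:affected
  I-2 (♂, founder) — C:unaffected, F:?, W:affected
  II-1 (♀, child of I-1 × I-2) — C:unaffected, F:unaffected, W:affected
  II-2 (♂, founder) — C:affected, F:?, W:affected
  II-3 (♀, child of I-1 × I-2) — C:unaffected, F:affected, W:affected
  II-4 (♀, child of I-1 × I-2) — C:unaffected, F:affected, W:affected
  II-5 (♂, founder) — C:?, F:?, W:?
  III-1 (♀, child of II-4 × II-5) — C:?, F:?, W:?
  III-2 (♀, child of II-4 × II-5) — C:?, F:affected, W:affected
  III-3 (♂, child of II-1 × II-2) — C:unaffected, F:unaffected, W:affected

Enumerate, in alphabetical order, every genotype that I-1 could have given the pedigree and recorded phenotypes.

C/I-1 un ·: cc
C/I-2 un ·: cc
C/II-1 un I-1×I-2: cc
C/II-2 aff ·: Cc
C/II-3 un I-1×I-2: cc
C/II-4 un I-1×I-2: cc
C/II-5 ? ·: cc|Cc|CC
C/III-1 ? II-4×II-5: cc|Cc
C/III-2 ? II-4×II-5: cc|Cc
C/III-3 un II-1×II-2: cc
⇒ C over [I-1,I-2,II-1,II-2,II-3,II-4,II-5,III-1,III-2,III-3]: 6 consistent
F/I-1 ? ·: ff|Ff
F/I-2 ? ·: ff|Ff
F/II-1 un I-1×I-2: ff
F/II-2 ? ·: ff|Ff
F/II-3 aff I-1×I-2: Ff|FF
F/II-4 aff I-1×I-2: Ff|FF
F/II-5 ? ·: ff|Ff|FF
F/III-1 ? II-4×II-5: ff|Ff|FF
F/III-2 aff II-4×II-5: Ff|FF
F/III-3 un II-1×II-2: ff
⇒ F over [I-1,I-2,II-1,II-2,II-3,II-4,II-5,III-1,III-2,III-3]: 120 consistent
W/I-1 aff ·: Ww|WW
W/I-2 aff ·: Ww|WW
W/II-1 aff I-1×I-2: Ww|WW
W/II-2 aff ·: Ww|WW
W/II-3 aff I-1×I-2: Ww|WW
W/II-4 aff I-1×I-2: Ww|WW
W/II-5 ? ·: ww|Ww|WW
W/III-1 ? II-4×II-5: ww|Ww|WW
W/III-2 aff II-4×II-5: Ww|WW
W/III-3 aff II-1×II-2: Ww|WW
⇒ W over [I-1,I-2,II-1,II-2,II-3,II-4,II-5,III-1,III-2,III-3]: 774 consistent

I-1 ∈ {cc Ff WW, cc Ff Ww, cc ff WW, cc ff Ww}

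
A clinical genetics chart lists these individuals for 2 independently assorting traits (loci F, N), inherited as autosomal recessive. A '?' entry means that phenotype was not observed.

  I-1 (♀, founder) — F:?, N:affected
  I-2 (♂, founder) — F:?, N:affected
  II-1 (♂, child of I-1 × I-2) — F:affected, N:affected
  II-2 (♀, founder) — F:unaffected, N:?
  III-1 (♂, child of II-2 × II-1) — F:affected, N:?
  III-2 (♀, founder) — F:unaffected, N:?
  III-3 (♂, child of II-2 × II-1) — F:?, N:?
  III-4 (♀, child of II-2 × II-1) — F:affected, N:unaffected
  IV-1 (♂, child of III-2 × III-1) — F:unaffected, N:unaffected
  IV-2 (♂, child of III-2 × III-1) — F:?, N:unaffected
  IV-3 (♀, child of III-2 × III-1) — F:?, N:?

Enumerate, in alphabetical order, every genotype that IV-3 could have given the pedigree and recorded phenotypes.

F/I-1 ? ·: Ff|ff
F/I-2 ? ·: Ff|ff
F/II-1 aff I-1×I-2: ff
F/II-2 un ·: Ff
F/III-1 aff II-2×II-1: ff
F/III-2 un ·: FF|Ff
F/III-3 ? II-2×II-1: Ff|ff
F/III-4 aff II-2×II-1: ff
F/IV-1 un III-2×III-1: Ff
F/IV-2 ? III-2×III-1: Ff|ff
F/IV-3 ? III-2×III-1: Ff|ff
⇒ F over [I-1,I-2,II-1,II-2,III-1,III-2,III-3,III-4,IV-1,IV-2,IV-3]: 40 consistent
N/I-1 aff ·: nn
N/I-2 aff ·: nn
N/II-1 aff I-1×I-2: nn
N/II-2 ? ·: NN|Nn
N/III-1 ? II-2×II-1: Nn|nn
N/III-2 ? ·: NN|Nn|nn
N/III-3 ? II-2×II-1: Nn|nn
N/III-4 un II-2×II-1: Nn
N/IV-1 un III-2×III-1: NN|Nn
N/IV-2 un III-2×III-1: NN|Nn
N/IV-3 ? III-2×III-1: NN|Nn|nn
⇒ N over [I-1,I-2,II-1,II-2,III-1,III-2,III-3,III-4,IV-1,IV-2,IV-3]: 72 consistent

IV-3 ∈ {Ff NN, Ff Nn, Ff nn, ff NN, ff Nn, ff nn}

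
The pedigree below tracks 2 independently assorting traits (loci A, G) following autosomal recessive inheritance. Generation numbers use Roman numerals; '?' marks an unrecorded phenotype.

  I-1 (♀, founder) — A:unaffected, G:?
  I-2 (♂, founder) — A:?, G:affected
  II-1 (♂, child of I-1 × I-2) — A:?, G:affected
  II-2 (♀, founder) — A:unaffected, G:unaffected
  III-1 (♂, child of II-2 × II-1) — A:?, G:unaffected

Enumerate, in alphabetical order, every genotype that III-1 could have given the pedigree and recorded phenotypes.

III-1 ∈ {AA Gg, Aa Gg, aa Gg}

A/I-1 un ·: AA|Aa
A/I-2 ? ·: AA|Aa|aa
A/II-1 ? I-1×I-2: AA|Aa|aa
A/II-2 un ·: AA|Aa
A/III-1 ? II-2×II-1: AA|Aa|aa
⇒ A over [I-1,I-2,II-1,II-2,III-1]: 43 consistent
G/I-1 ? ·: Gg|gg
G/I-2 aff ·: gg
G/II-1 aff I-1×I-2: gg
G/II-2 un ·: GG|Gg
G/III-1 un II-2×II-1: Gg
⇒ G over [I-1,I-2,II-1,II-2,III-1]: 4 consistent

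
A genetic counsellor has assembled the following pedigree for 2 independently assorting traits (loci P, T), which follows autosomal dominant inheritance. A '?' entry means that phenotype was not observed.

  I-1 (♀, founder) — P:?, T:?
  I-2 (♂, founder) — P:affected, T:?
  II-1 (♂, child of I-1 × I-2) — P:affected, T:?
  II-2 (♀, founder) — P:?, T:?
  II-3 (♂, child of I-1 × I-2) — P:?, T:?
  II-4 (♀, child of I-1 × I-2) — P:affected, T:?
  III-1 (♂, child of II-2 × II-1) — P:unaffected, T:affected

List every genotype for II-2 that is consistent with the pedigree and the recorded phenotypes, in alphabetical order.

P/I-1 ? ·: pp|Pp|PP
P/I-2 aff ·: Pp|PP
P/II-1 aff I-1×I-2: Pp
P/II-2 ? ·: pp|Pp
P/II-3 ? I-1×I-2: pp|Pp|PP
P/II-4 aff I-1×I-2: Pp|PP
P/III-1 un II-2×II-1: pp
⇒ P over [I-1,I-2,II-1,II-2,II-3,II-4,III-1]: 34 consistent
T/I-1 ? ·: tt|Tt|TT
T/I-2 ? ·: tt|Tt|TT
T/II-1 ? I-1×I-2: tt|Tt|TT
T/II-2 ? ·: tt|Tt|TT
T/II-3 ? I-1×I-2: tt|Tt|TT
T/II-4 ? I-1×I-2: tt|Tt|TT
T/III-1 aff II-2×II-1: Tt|TT
⇒ T over [I-1,I-2,II-1,II-2,II-3,II-4,III-1]: 243 consistent

II-2 ∈ {Pp TT, Pp Tt, Pp tt, pp TT, pp Tt, pp tt}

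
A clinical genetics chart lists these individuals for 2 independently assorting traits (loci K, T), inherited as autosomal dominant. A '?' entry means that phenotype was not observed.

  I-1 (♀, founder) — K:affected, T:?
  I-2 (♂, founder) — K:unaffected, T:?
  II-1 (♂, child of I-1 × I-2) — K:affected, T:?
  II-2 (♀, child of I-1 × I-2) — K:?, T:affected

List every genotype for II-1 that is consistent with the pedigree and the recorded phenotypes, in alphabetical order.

K/I-1 aff ·: Kk|KK
K/I-2 un ·: kk
K/II-1 aff I-1×I-2: Kk
K/II-2 ? I-1×I-2: kk|Kk
⇒ K over [I-1,I-2,II-1,II-2]: 3 consistent
T/I-1 ? ·: tt|Tt|TT
T/I-2 ? ·: tt|Tt|TT
T/II-1 ? I-1×I-2: tt|Tt|TT
T/II-2 aff I-1×I-2: Tt|TT
⇒ T over [I-1,I-2,II-1,II-2]: 21 consistent

II-1 ∈ {Kk TT, Kk Tt, Kk tt}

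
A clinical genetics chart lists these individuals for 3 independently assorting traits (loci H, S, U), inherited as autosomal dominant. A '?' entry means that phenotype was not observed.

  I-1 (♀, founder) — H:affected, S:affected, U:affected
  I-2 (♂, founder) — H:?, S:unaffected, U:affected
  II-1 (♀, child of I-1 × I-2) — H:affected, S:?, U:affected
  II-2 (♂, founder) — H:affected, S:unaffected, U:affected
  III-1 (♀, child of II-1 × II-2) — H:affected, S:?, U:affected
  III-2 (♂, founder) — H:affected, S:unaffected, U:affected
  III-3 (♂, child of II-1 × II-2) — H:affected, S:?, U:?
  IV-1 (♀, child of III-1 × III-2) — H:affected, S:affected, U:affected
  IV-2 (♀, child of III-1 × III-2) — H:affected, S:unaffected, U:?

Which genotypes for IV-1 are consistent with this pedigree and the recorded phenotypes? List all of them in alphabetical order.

IV-1 ∈ {HH Ss UU, HH Ss Uu, Hh Ss UU, Hh Ss Uu}

H/I-1 aff ·: Hh|HH
H/I-2 ? ·: hh|Hh|HH
H/II-1 aff I-1×I-2: Hh|HH
H/II-2 aff ·: Hh|HH
H/III-1 aff II-1×II-2: Hh|HH
H/III-2 aff ·: Hh|HH
H/III-3 aff II-1×II-2: Hh|HH
H/IV-1 aff III-1×III-2: Hh|HH
H/IV-2 aff III-1×III-2: Hh|HH
⇒ H over [I-1,I-2,II-1,II-2,III-1,III-2,III-3,IV-1,IV-2]: 384 consistent
S/I-1 aff ·: Ss|SS
S/I-2 un ·: ss
S/II-1 ? I-1×I-2: Ss
S/II-2 un ·: ss
S/III-1 ? II-1×II-2: Ss
S/III-2 un ·: ss
S/III-3 ? II-1×II-2: ss|Ss
S/IV-1 aff III-1×III-2: Ss
S/IV-2 un III-1×III-2: ss
⇒ S over [I-1,I-2,II-1,II-2,III-1,III-2,III-3,IV-1,IV-2]: 4 consistent
U/I-1 aff ·: Uu|UU
U/I-2 aff ·: Uu|UU
U/II-1 aff I-1×I-2: Uu|UU
U/II-2 aff ·: Uu|UU
U/III-1 aff II-1×II-2: Uu|UU
U/III-2 aff ·: Uu|UU
U/III-3 ? II-1×II-2: uu|Uu|UU
U/IV-1 aff III-1×III-2: Uu|UU
U/IV-2 ? III-1×III-2: uu|Uu|UU
⇒ U over [I-1,I-2,II-1,II-2,III-1,III-2,III-3,IV-1,IV-2]: 365 consistent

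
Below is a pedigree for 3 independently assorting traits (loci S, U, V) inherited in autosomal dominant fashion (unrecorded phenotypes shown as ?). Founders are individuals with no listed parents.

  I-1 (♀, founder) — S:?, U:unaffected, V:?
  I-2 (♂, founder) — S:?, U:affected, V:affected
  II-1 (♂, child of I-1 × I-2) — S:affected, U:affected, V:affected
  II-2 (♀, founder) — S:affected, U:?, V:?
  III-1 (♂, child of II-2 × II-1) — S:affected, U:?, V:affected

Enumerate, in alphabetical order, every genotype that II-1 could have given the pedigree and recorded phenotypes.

II-1 ∈ {SS Uu VV, SS Uu Vv, Ss Uu VV, Ss Uu Vv}

S/I-1 ? ·: ss|Ss|SS
S/I-2 ? ·: ss|Ss|SS
S/II-1 aff I-1×I-2: Ss|SS
S/II-2 aff ·: Ss|SS
S/III-1 aff II-2×II-1: Ss|SS
⇒ S over [I-1,I-2,II-1,II-2,III-1]: 40 consistent
U/I-1 un ·: uu
U/I-2 aff ·: Uu|UU
U/II-1 aff I-1×I-2: Uu
U/II-2 ? ·: uu|Uu|UU
U/III-1 ? II-2×II-1: uu|Uu|UU
⇒ U over [I-1,I-2,II-1,II-2,III-1]: 14 consistent
V/I-1 ? ·: vv|Vv|VV
V/I-2 aff ·: Vv|VV
V/II-1 aff I-1×I-2: Vv|VV
V/II-2 ? ·: vv|Vv|VV
V/III-1 aff II-2×II-1: Vv|VV
⇒ V over [I-1,I-2,II-1,II-2,III-1]: 41 consistent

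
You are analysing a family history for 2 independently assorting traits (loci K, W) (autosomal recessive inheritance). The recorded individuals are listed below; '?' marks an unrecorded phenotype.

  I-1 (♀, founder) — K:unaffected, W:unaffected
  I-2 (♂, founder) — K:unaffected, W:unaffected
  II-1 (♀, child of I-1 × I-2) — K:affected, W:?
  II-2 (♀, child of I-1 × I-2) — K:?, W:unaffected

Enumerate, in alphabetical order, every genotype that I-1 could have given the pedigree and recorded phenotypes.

K/I-1 un ·: Kk
K/I-2 un ·: Kk
K/II-1 aff I-1×I-2: kk
K/II-2 ? I-1×I-2: KK|Kk|kk
⇒ K over [I-1,I-2,II-1,II-2]: 3 consistent
W/I-1 un ·: WW|Ww
W/I-2 un ·: WW|Ww
W/II-1 ? I-1×I-2: WW|Ww|ww
W/II-2 un I-1×I-2: WW|Ww
⇒ W over [I-1,I-2,II-1,II-2]: 15 consistent

I-1 ∈ {Kk WW, Kk Ww}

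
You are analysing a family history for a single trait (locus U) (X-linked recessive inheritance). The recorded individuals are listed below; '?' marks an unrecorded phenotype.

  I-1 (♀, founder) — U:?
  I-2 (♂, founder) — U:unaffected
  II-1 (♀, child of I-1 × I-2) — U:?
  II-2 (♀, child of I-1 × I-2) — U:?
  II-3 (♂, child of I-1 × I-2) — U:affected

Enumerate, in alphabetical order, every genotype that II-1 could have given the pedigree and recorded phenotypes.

U/I-1 ? ·: X^UX^u|X^uX^u
U/I-2 un ·: X^UY
U/II-1 ? I-1×I-2: X^UX^U|X^UX^u
U/II-2 ? I-1×I-2: X^UX^U|X^UX^u
U/II-3 aff I-1×I-2: X^uY
⇒ U over [I-1,I-2,II-1,II-2,II-3]: 5 consistent

II-1 ∈ {X^UX^U, X^UX^u}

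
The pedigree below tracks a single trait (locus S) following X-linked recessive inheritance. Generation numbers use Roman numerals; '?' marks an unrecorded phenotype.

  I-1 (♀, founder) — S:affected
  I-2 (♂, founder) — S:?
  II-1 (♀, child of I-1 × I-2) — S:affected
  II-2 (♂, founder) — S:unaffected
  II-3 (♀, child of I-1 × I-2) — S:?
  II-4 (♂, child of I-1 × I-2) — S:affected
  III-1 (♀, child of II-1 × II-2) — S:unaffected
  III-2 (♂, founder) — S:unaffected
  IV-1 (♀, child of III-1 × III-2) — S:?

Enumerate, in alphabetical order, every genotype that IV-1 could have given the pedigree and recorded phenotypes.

IV-1 ∈ {X^SX^S, X^SX^s}

S/I-1 aff ·: X^sX^s
S/I-2 ? ·: X^sY
S/II-1 aff I-1×I-2: X^sX^s
S/II-2 un ·: X^SY
S/II-3 ? I-1×I-2: X^sX^s
S/II-4 aff I-1×I-2: X^sY
S/III-1 un II-1×II-2: X^SX^s
S/III-2 un ·: X^SY
S/IV-1 ? III-1×III-2: X^SX^S|X^SX^s
⇒ S over [I-1,I-2,II-1,II-2,II-3,II-4,III-1,III-2,IV-1]: 2 consistent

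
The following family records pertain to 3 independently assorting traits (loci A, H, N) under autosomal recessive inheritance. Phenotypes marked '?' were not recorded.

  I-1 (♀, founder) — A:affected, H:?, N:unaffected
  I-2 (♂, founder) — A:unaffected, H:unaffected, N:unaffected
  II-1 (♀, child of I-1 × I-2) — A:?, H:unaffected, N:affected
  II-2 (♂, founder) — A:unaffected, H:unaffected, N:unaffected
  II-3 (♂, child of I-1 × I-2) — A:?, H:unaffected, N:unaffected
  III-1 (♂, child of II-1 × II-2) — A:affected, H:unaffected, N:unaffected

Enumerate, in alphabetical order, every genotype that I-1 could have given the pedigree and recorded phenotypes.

I-1 ∈ {aa HH Nn, aa Hh Nn, aa hh Nn}

A/I-1 aff ·: aa
A/I-2 un ·: AA|Aa
A/II-1 ? I-1×I-2: Aa|aa
A/II-2 un ·: Aa
A/II-3 ? I-1×I-2: Aa|aa
A/III-1 aff II-1×II-2: aa
⇒ A over [I-1,I-2,II-1,II-2,II-3,III-1]: 5 consistent
H/I-1 ? ·: HH|Hh|hh
H/I-2 un ·: HH|Hh
H/II-1 un I-1×I-2: HH|Hh
H/II-2 un ·: HH|Hh
H/II-3 un I-1×I-2: HH|Hh
H/III-1 un II-1×II-2: HH|Hh
⇒ H over [I-1,I-2,II-1,II-2,II-3,III-1]: 53 consistent
N/I-1 un ·: Nn
N/I-2 un ·: Nn
N/II-1 aff I-1×I-2: nn
N/II-2 un ·: NN|Nn
N/II-3 un I-1×I-2: NN|Nn
N/III-1 un II-1×II-2: Nn
⇒ N over [I-1,I-2,II-1,II-2,II-3,III-1]: 4 consistent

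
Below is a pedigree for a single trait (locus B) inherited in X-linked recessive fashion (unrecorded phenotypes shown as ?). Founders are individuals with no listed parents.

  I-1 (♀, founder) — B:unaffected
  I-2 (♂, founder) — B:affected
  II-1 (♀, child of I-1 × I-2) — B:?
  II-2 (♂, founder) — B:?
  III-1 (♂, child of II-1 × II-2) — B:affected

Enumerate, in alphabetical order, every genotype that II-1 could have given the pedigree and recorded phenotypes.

B/I-1 un ·: X^BX^B|X^BX^b
B/I-2 aff ·: X^bY
B/II-1 ? I-1×I-2: X^BX^b|X^bX^b
B/II-2 ? ·: X^BY|X^bY
B/III-1 aff II-1×II-2: X^bY
⇒ B over [I-1,I-2,II-1,II-2,III-1]: 6 consistent

II-1 ∈ {X^BX^b, X^bX^b}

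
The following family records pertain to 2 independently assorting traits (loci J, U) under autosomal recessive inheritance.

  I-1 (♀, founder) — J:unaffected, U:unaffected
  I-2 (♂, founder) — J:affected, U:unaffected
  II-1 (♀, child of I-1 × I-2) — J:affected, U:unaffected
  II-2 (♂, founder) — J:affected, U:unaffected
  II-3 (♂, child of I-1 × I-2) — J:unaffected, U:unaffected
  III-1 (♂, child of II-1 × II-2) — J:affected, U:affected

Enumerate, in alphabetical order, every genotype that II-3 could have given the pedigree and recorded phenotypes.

J/I-1 un ·: Jj
J/I-2 aff ·: jj
J/II-1 aff I-1×I-2: jj
J/II-2 aff ·: jj
J/II-3 un I-1×I-2: Jj
J/III-1 aff II-1×II-2: jj
⇒ J over [I-1,I-2,II-1,II-2,II-3,III-1]: 1 consistent
U/I-1 un ·: UU|Uu
U/I-2 un ·: UU|Uu
U/II-1 un I-1×I-2: Uu
U/II-2 un ·: Uu
U/II-3 un I-1×I-2: UU|Uu
U/III-1 aff II-1×II-2: uu
⇒ U over [I-1,I-2,II-1,II-2,II-3,III-1]: 6 consistent

II-3 ∈ {Jj UU, Jj Uu}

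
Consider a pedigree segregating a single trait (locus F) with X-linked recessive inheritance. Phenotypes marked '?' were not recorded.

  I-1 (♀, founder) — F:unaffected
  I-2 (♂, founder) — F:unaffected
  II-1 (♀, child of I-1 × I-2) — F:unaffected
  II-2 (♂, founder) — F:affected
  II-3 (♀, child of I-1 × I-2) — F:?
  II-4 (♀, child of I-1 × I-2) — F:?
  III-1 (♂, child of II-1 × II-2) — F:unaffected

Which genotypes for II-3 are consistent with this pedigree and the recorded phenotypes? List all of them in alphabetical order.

II-3 ∈ {X^FX^F, X^FX^f}

F/I-1 un ·: X^FX^F|X^FX^f
F/I-2 un ·: X^FY
F/II-1 un I-1×I-2: X^FX^F|X^FX^f
F/II-2 aff ·: X^fY
F/II-3 ? I-1×I-2: X^FX^F|X^FX^f
F/II-4 ? I-1×I-2: X^FX^F|X^FX^f
F/III-1 un II-1×II-2: X^FY
⇒ F over [I-1,I-2,II-1,II-2,II-3,II-4,III-1]: 9 consistent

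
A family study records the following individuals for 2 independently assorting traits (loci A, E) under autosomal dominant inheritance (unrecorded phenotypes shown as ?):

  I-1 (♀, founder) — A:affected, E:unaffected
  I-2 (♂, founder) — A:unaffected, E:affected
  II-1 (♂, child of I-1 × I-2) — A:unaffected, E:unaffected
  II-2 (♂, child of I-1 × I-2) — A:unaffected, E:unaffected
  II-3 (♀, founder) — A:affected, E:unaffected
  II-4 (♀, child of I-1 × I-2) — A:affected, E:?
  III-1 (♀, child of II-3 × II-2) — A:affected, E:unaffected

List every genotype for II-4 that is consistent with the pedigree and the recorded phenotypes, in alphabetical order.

A/I-1 aff ·: Aa
A/I-2 un ·: aa
A/II-1 un I-1×I-2: aa
A/II-2 un I-1×I-2: aa
A/II-3 aff ·: Aa|AA
A/II-4 aff I-1×I-2: Aa
A/III-1 aff II-3×II-2: Aa
⇒ A over [I-1,I-2,II-1,II-2,II-3,II-4,III-1]: 2 consistent
E/I-1 un ·: ee
E/I-2 aff ·: Ee
E/II-1 un I-1×I-2: ee
E/II-2 un I-1×I-2: ee
E/II-3 un ·: ee
E/II-4 ? I-1×I-2: ee|Ee
E/III-1 un II-3×II-2: ee
⇒ E over [I-1,I-2,II-1,II-2,II-3,II-4,III-1]: 2 consistent

II-4 ∈ {Aa Ee, Aa ee}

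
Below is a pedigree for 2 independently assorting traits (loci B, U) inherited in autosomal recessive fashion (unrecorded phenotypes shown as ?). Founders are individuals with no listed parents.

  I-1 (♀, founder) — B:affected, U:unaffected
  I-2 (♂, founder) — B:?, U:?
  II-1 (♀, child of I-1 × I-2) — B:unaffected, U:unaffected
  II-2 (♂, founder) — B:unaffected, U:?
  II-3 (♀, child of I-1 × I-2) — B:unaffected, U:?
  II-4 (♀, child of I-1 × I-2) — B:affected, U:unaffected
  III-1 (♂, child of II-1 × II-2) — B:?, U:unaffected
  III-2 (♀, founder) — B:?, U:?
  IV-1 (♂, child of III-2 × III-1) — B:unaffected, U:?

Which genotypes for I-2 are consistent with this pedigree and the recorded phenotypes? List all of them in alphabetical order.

B/I-1 aff ·: bb
B/I-2 ? ·: Bb
B/II-1 un I-1×I-2: Bb
B/II-2 un ·: BB|Bb
B/II-3 un I-1×I-2: Bb
B/II-4 aff I-1×I-2: bb
B/III-1 ? II-1×II-2: BB|Bb|bb
B/III-2 ? ·: BB|Bb|bb
B/IV-1 un III-2×III-1: BB|Bb
⇒ B over [I-1,I-2,II-1,II-2,II-3,II-4,III-1,III-2,IV-1]: 20 consistent
U/I-1 un ·: UU|Uu
U/I-2 ? ·: UU|Uu|uu
U/II-1 un I-1×I-2: UU|Uu
U/II-2 ? ·: UU|Uu|uu
U/II-3 ? I-1×I-2: UU|Uu|uu
U/II-4 un I-1×I-2: UU|Uu
U/III-1 un II-1×II-2: UU|Uu
U/III-2 ? ·: UU|Uu|uu
U/IV-1 ? III-2×III-1: UU|Uu|uu
⇒ U over [I-1,I-2,II-1,II-2,II-3,II-4,III-1,III-2,IV-1]: 823 consistent

I-2 ∈ {Bb UU, Bb Uu, Bb uu}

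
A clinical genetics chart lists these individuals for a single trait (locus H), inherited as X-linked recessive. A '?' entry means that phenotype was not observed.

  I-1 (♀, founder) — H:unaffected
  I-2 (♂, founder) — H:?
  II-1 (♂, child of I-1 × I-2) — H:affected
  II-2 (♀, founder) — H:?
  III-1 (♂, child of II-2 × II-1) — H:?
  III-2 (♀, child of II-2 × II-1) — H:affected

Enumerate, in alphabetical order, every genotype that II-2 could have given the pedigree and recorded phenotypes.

II-2 ∈ {X^HX^h, X^hX^h}

H/I-1 un ·: X^HX^h
H/I-2 ? ·: X^HY|X^hY
H/II-1 aff I-1×I-2: X^hY
H/II-2 ? ·: X^HX^h|X^hX^h
H/III-1 ? II-2×II-1: X^HY|X^hY
H/III-2 aff II-2×II-1: X^hX^h
⇒ H over [I-1,I-2,II-1,II-2,III-1,III-2]: 6 consistent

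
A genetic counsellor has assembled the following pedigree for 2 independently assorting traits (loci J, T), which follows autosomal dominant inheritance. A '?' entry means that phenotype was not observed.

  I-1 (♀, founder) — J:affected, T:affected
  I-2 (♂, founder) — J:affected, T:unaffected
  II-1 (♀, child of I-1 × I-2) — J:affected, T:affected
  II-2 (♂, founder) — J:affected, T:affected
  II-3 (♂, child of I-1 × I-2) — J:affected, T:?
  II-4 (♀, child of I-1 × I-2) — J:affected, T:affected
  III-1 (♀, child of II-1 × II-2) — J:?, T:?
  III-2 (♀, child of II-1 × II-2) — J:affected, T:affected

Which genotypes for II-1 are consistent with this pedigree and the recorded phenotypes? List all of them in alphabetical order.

J/I-1 aff ·: Jj|JJ
J/I-2 aff ·: Jj|JJ
J/II-1 aff I-1×I-2: Jj|JJ
J/II-2 aff ·: Jj|JJ
J/II-3 aff I-1×I-2: Jj|JJ
J/II-4 aff I-1×I-2: Jj|JJ
J/III-1 ? II-1×II-2: jj|Jj|JJ
J/III-2 aff II-1×II-2: Jj|JJ
⇒ J over [I-1,I-2,II-1,II-2,II-3,II-4,III-1,III-2]: 185 consistent
T/I-1 aff ·: Tt|TT
T/I-2 un ·: tt
T/II-1 aff I-1×I-2: Tt
T/II-2 aff ·: Tt|TT
T/II-3 ? I-1×I-2: tt|Tt
T/II-4 aff I-1×I-2: Tt
T/III-1 ? II-1×II-2: tt|Tt|TT
T/III-2 aff II-1×II-2: Tt|TT
⇒ T over [I-1,I-2,II-1,II-2,II-3,II-4,III-1,III-2]: 30 consistent

II-1 ∈ {JJ Tt, Jj Tt}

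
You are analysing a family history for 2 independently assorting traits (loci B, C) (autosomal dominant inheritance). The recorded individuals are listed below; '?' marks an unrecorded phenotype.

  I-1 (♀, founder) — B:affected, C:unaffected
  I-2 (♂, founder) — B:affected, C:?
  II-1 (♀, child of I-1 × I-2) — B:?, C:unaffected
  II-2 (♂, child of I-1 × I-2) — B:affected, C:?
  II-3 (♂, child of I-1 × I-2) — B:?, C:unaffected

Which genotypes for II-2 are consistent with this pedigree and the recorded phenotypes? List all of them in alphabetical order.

II-2 ∈ {BB Cc, BB cc, Bb Cc, Bb cc}

B/I-1 aff ·: Bb|BB
B/I-2 aff ·: Bb|BB
B/II-1 ? I-1×I-2: bb|Bb|BB
B/II-2 aff I-1×I-2: Bb|BB
B/II-3 ? I-1×I-2: bb|Bb|BB
⇒ B over [I-1,I-2,II-1,II-2,II-3]: 35 consistent
C/I-1 un ·: cc
C/I-2 ? ·: cc|Cc
C/II-1 un I-1×I-2: cc
C/II-2 ? I-1×I-2: cc|Cc
C/II-3 un I-1×I-2: cc
⇒ C over [I-1,I-2,II-1,II-2,II-3]: 3 consistent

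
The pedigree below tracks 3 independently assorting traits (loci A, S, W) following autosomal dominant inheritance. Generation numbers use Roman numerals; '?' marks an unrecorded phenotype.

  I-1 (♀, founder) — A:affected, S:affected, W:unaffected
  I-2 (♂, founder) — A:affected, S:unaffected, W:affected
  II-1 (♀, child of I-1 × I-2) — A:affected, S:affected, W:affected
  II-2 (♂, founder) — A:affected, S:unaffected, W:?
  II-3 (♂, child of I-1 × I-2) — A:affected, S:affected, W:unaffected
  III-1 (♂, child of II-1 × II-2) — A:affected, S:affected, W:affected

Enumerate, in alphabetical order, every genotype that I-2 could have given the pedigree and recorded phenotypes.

I-2 ∈ {AA ss Ww, Aa ss Ww}

A/I-1 aff ·: Aa|AA
A/I-2 aff ·: Aa|AA
A/II-1 aff I-1×I-2: Aa|AA
A/II-2 aff ·: Aa|AA
A/II-3 aff I-1×I-2: Aa|AA
A/III-1 aff II-1×II-2: Aa|AA
⇒ A over [I-1,I-2,II-1,II-2,II-3,III-1]: 45 consistent
S/I-1 aff ·: Ss|SS
S/I-2 un ·: ss
S/II-1 aff I-1×I-2: Ss
S/II-2 un ·: ss
S/II-3 aff I-1×I-2: Ss
S/III-1 aff II-1×II-2: Ss
⇒ S over [I-1,I-2,II-1,II-2,II-3,III-1]: 2 consistent
W/I-1 un ·: ww
W/I-2 aff ·: Ww
W/II-1 aff I-1×I-2: Ww
W/II-2 ? ·: ww|Ww|WW
W/II-3 un I-1×I-2: ww
W/III-1 aff II-1×II-2: Ww|WW
⇒ W over [I-1,I-2,II-1,II-2,II-3,III-1]: 5 consistent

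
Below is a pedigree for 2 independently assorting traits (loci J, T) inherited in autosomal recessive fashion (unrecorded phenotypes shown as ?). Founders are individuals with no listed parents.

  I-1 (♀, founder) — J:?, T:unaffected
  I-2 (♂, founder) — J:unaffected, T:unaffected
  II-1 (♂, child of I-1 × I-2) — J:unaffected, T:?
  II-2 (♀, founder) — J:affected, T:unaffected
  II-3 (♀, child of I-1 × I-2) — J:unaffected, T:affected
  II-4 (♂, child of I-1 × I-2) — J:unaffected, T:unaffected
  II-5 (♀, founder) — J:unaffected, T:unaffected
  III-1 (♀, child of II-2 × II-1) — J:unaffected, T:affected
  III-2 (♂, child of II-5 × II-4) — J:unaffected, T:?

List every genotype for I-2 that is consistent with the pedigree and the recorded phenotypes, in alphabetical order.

I-2 ∈ {JJ Tt, Jj Tt}

J/I-1 ? ·: JJ|Jj|jj
J/I-2 un ·: JJ|Jj
J/II-1 un I-1×I-2: JJ|Jj
J/II-2 aff ·: jj
J/II-3 un I-1×I-2: JJ|Jj
J/II-4 un I-1×I-2: JJ|Jj
J/II-5 un ·: JJ|Jj
J/III-1 un II-2×II-1: Jj
J/III-2 un II-5×II-4: JJ|Jj
⇒ J over [I-1,I-2,II-1,II-2,II-3,II-4,II-5,III-1,III-2]: 95 consistent
T/I-1 un ·: Tt
T/I-2 un ·: Tt
T/II-1 ? I-1×I-2: Tt|tt
T/II-2 un ·: Tt
T/II-3 aff I-1×I-2: tt
T/II-4 un I-1×I-2: TT|Tt
T/II-5 un ·: TT|Tt
T/III-1 aff II-2×II-1: tt
T/III-2 ? II-5×II-4: TT|Tt|tt
⇒ T over [I-1,I-2,II-1,II-2,II-3,II-4,II-5,III-1,III-2]: 16 consistent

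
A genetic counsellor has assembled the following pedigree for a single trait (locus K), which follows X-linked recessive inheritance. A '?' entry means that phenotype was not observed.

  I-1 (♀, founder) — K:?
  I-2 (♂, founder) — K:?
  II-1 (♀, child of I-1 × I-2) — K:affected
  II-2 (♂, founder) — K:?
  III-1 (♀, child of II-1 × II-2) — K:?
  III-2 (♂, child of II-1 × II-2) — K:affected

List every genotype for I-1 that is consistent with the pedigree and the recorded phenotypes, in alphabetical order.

I-1 ∈ {X^KX^k, X^kX^k}

K/I-1 ? ·: X^KX^k|X^kX^k
K/I-2 ? ·: X^kY
K/II-1 aff I-1×I-2: X^kX^k
K/II-2 ? ·: X^KY|X^kY
K/III-1 ? II-1×II-2: X^KX^k|X^kX^k
K/III-2 aff II-1×II-2: X^kY
⇒ K over [I-1,I-2,II-1,II-2,III-1,III-2]: 4 consistent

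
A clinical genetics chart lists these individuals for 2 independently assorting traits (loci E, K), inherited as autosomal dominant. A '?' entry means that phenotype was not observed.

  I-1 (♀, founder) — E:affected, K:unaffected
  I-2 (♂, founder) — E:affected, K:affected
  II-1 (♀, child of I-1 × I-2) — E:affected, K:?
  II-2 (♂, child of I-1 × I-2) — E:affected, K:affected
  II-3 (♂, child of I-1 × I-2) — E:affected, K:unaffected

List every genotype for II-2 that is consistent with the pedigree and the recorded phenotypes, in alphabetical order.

II-2 ∈ {EE Kk, Ee Kk}

E/I-1 aff ·: Ee|EE
E/I-2 aff ·: Ee|EE
E/II-1 aff I-1×I-2: Ee|EE
E/II-2 aff I-1×I-2: Ee|EE
E/II-3 aff I-1×I-2: Ee|EE
⇒ E over [I-1,I-2,II-1,II-2,II-3]: 25 consistent
K/I-1 un ·: kk
K/I-2 aff ·: Kk
K/II-1 ? I-1×I-2: kk|Kk
K/II-2 aff I-1×I-2: Kk
K/II-3 un I-1×I-2: kk
⇒ K over [I-1,I-2,II-1,II-2,II-3]: 2 consistent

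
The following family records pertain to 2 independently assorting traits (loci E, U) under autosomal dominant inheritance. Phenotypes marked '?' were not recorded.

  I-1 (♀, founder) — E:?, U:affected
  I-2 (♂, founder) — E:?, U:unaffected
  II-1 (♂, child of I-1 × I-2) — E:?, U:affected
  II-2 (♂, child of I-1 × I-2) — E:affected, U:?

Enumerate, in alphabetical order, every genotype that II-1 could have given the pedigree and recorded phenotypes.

II-1 ∈ {EE Uu, Ee Uu, ee Uu}

E/I-1 ? ·: ee|Ee|EE
E/I-2 ? ·: ee|Ee|EE
E/II-1 ? I-1×I-2: ee|Ee|EE
E/II-2 aff I-1×I-2: Ee|EE
⇒ E over [I-1,I-2,II-1,II-2]: 21 consistent
U/I-1 aff ·: Uu|UU
U/I-2 un ·: uu
U/II-1 aff I-1×I-2: Uu
U/II-2 ? I-1×I-2: uu|Uu
⇒ U over [I-1,I-2,II-1,II-2]: 3 consistent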